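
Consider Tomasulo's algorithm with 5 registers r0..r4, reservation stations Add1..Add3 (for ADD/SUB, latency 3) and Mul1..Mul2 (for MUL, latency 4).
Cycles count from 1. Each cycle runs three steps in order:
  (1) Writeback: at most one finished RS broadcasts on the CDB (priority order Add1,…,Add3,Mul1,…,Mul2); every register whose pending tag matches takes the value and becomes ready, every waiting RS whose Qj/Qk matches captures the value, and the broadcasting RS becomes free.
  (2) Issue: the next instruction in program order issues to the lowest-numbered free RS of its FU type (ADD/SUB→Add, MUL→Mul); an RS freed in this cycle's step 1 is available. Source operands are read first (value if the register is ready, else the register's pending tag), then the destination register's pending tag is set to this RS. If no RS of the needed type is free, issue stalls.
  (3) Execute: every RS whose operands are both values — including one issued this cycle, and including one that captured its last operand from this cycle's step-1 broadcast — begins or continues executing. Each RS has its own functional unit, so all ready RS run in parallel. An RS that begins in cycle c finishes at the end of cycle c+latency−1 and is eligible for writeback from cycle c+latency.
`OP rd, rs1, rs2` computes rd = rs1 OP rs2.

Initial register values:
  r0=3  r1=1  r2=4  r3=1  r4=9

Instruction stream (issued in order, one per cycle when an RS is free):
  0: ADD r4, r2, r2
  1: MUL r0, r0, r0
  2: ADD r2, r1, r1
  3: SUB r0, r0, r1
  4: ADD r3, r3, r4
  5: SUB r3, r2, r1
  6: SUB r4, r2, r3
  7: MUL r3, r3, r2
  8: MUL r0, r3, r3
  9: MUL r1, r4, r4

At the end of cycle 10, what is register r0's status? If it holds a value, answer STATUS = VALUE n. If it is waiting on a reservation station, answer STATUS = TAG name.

STATUS = TAG Mul2

cycle 1: issue ADD r4<-Add1 // r0:3,r1:1,r2:4,r3:1,r4:Add1
cycle 2: issue MUL r0<-Mul1 // r0:Mul1,r1:1,r2:4,r3:1,r4:Add1
cycle 3: issue ADD r2<-Add2 // r0:Mul1,r1:1,r2:Add2,r3:1,r4:Add1
cycle 4: CDB Add1=8; issue SUB r0<-Add1 // r0:Add1,r1:1,r2:Add2,r3:1,r4:8
cycle 5: issue ADD r3<-Add3 // r0:Add1,r1:1,r2:Add2,r3:Add3,r4:8
cycle 6: CDB Add2=2; issue SUB r3<-Add2 // r0:Add1,r1:1,r2:2,r3:Add2,r4:8
cycle 7: CDB Mul1=9; stall // r0:Add1,r1:1,r2:2,r3:Add2,r4:8
cycle 8: CDB Add3=9; issue SUB r4<-Add3 // r0:Add1,r1:1,r2:2,r3:Add2,r4:Add3
cycle 9: CDB Add2=1; issue MUL r3<-Mul1 // r0:Add1,r1:1,r2:2,r3:Mul1,r4:Add3
cycle 10: CDB Add1=8; issue MUL r0<-Mul2 // r0:Mul2,r1:1,r2:2,r3:Mul1,r4:Add3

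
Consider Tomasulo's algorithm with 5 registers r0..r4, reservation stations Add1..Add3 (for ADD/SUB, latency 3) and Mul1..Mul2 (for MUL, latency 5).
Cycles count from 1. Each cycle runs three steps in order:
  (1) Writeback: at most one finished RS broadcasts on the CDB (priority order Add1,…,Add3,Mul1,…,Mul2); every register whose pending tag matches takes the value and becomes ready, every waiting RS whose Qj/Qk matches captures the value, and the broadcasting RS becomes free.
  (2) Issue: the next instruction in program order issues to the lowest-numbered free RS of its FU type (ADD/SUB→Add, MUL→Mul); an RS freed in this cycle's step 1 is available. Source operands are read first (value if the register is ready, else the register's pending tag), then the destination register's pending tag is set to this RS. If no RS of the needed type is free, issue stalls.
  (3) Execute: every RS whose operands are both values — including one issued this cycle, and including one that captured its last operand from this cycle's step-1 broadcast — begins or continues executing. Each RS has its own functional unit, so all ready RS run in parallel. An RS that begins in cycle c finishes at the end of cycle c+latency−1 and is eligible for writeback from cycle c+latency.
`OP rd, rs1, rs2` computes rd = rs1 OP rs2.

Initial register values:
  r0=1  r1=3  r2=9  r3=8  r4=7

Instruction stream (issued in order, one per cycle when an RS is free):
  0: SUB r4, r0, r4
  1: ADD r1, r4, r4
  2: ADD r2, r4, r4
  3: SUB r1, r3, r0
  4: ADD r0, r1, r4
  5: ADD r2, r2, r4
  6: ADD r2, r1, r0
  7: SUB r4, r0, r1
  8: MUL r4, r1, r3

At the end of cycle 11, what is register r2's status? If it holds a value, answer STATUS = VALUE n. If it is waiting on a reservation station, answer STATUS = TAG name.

c1: issue SUB r4<-Add1 | r0:1,r1:3,r2:9,r3:8,r4:Add1
c2: issue ADD r1<-Add2 | r0:1,r1:Add2,r2:9,r3:8,r4:Add1
c3: issue ADD r2<-Add3 | r0:1,r1:Add2,r2:Add3,r3:8,r4:Add1
c4: CDB Add1=-6; issue SUB r1<-Add1 | r0:1,r1:Add1,r2:Add3,r3:8,r4:-6
c5: stall | r0:1,r1:Add1,r2:Add3,r3:8,r4:-6
c6: stall | r0:1,r1:Add1,r2:Add3,r3:8,r4:-6
c7: CDB Add1=7; issue ADD r0<-Add1 | r0:Add1,r1:7,r2:Add3,r3:8,r4:-6
c8: CDB Add2=-12; issue ADD r2<-Add2 | r0:Add1,r1:7,r2:Add2,r3:8,r4:-6
c9: CDB Add3=-12; issue ADD r2<-Add3 | r0:Add1,r1:7,r2:Add3,r3:8,r4:-6
c10: CDB Add1=1; issue SUB r4<-Add1 | r0:1,r1:7,r2:Add3,r3:8,r4:Add1
c11: issue MUL r4<-Mul1 | r0:1,r1:7,r2:Add3,r3:8,r4:Mul1

STATUS = TAG Add3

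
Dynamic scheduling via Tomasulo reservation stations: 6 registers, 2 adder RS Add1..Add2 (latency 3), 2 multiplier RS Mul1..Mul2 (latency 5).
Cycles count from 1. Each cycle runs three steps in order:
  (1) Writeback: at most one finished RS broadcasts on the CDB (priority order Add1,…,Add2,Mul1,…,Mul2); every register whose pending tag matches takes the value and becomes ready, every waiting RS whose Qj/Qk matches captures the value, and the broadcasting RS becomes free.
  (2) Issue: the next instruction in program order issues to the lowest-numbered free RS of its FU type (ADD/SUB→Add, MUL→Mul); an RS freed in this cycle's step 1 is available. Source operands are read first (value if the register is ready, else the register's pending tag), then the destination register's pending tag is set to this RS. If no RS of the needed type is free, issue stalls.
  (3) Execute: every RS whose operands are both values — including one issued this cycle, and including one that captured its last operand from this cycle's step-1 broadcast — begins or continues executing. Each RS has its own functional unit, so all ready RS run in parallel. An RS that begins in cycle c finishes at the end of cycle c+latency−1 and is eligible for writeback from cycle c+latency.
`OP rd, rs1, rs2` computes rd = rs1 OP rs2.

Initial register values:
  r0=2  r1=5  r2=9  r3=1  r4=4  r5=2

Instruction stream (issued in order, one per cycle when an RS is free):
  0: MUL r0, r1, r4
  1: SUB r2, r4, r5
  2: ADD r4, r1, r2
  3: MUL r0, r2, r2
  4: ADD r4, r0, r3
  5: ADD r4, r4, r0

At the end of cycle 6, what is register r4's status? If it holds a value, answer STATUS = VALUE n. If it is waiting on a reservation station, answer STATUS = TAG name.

STATUS = TAG Add1

cycle 1: issue MUL r0<-Mul1 // r0:Mul1,r1:5,r2:9,r3:1,r4:4,r5:2
cycle 2: issue SUB r2<-Add1 // r0:Mul1,r1:5,r2:Add1,r3:1,r4:4,r5:2
cycle 3: issue ADD r4<-Add2 // r0:Mul1,r1:5,r2:Add1,r3:1,r4:Add2,r5:2
cycle 4: issue MUL r0<-Mul2 // r0:Mul2,r1:5,r2:Add1,r3:1,r4:Add2,r5:2
cycle 5: CDB Add1=2; issue ADD r4<-Add1 // r0:Mul2,r1:5,r2:2,r3:1,r4:Add1,r5:2
cycle 6: CDB Mul1=20; stall // r0:Mul2,r1:5,r2:2,r3:1,r4:Add1,r5:2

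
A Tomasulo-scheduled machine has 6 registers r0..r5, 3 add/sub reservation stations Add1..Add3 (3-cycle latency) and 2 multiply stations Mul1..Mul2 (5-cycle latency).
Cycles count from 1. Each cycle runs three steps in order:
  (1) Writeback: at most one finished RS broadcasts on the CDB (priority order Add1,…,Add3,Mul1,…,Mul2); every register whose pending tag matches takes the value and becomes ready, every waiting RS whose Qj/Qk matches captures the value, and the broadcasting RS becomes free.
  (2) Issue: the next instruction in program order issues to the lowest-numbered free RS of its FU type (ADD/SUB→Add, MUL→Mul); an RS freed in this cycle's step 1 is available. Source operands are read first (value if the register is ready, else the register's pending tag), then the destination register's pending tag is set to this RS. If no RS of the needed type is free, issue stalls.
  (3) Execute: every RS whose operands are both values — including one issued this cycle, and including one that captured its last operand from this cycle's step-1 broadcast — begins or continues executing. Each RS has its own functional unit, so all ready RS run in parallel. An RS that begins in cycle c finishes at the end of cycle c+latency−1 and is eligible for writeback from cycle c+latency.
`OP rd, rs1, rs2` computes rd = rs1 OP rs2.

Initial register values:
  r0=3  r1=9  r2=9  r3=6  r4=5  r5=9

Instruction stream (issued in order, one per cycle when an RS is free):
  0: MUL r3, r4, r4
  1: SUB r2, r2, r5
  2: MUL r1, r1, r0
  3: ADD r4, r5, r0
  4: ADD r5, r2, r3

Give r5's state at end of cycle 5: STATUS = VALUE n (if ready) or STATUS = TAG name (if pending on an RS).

STATUS = TAG Add1

  c1: issue MUL r3<-Mul1  regs: r0:3,r1:9,r2:9,r3:Mul1,r4:5,r5:9
  c2: issue SUB r2<-Add1  regs: r0:3,r1:9,r2:Add1,r3:Mul1,r4:5,r5:9
  c3: issue MUL r1<-Mul2  regs: r0:3,r1:Mul2,r2:Add1,r3:Mul1,r4:5,r5:9
  c4: issue ADD r4<-Add2  regs: r0:3,r1:Mul2,r2:Add1,r3:Mul1,r4:Add2,r5:9
  c5: CDB Add1=0; issue ADD r5<-Add1  regs: r0:3,r1:Mul2,r2:0,r3:Mul1,r4:Add2,r5:Add1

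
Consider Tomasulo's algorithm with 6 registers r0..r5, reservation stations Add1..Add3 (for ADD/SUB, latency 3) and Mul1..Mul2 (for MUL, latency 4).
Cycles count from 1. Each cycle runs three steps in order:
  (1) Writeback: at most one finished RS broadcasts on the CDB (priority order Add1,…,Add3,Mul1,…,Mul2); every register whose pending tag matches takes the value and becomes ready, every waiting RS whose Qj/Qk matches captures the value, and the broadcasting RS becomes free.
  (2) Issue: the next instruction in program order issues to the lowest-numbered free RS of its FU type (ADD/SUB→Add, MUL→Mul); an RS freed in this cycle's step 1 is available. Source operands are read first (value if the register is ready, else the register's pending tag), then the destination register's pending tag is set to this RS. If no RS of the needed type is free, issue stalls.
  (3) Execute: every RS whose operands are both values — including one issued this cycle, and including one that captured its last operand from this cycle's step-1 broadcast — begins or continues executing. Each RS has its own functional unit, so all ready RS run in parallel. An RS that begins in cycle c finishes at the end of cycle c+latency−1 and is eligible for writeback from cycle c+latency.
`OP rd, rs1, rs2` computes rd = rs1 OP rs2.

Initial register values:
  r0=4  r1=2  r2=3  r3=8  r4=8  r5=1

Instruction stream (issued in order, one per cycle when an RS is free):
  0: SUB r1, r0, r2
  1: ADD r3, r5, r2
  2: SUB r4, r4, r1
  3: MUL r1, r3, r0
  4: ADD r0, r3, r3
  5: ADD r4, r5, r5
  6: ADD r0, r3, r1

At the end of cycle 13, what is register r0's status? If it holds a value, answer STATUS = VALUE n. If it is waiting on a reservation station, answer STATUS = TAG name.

STATUS = VALUE 20

c1: issue SUB r1<-Add1 | r0:4,r1:Add1,r2:3,r3:8,r4:8,r5:1
c2: issue ADD r3<-Add2 | r0:4,r1:Add1,r2:3,r3:Add2,r4:8,r5:1
c3: issue SUB r4<-Add3 | r0:4,r1:Add1,r2:3,r3:Add2,r4:Add3,r5:1
c4: CDB Add1=1; issue MUL r1<-Mul1 | r0:4,r1:Mul1,r2:3,r3:Add2,r4:Add3,r5:1
c5: CDB Add2=4; issue ADD r0<-Add1 | r0:Add1,r1:Mul1,r2:3,r3:4,r4:Add3,r5:1
c6: issue ADD r4<-Add2 | r0:Add1,r1:Mul1,r2:3,r3:4,r4:Add2,r5:1
c7: CDB Add3=7; issue ADD r0<-Add3 | r0:Add3,r1:Mul1,r2:3,r3:4,r4:Add2,r5:1
c8: CDB Add1=8 | r0:Add3,r1:Mul1,r2:3,r3:4,r4:Add2,r5:1
c9: CDB Add2=2 | r0:Add3,r1:Mul1,r2:3,r3:4,r4:2,r5:1
c10: CDB Mul1=16 | r0:Add3,r1:16,r2:3,r3:4,r4:2,r5:1
c11: - | r0:Add3,r1:16,r2:3,r3:4,r4:2,r5:1
c12: - | r0:Add3,r1:16,r2:3,r3:4,r4:2,r5:1
c13: CDB Add3=20 | r0:20,r1:16,r2:3,r3:4,r4:2,r5:1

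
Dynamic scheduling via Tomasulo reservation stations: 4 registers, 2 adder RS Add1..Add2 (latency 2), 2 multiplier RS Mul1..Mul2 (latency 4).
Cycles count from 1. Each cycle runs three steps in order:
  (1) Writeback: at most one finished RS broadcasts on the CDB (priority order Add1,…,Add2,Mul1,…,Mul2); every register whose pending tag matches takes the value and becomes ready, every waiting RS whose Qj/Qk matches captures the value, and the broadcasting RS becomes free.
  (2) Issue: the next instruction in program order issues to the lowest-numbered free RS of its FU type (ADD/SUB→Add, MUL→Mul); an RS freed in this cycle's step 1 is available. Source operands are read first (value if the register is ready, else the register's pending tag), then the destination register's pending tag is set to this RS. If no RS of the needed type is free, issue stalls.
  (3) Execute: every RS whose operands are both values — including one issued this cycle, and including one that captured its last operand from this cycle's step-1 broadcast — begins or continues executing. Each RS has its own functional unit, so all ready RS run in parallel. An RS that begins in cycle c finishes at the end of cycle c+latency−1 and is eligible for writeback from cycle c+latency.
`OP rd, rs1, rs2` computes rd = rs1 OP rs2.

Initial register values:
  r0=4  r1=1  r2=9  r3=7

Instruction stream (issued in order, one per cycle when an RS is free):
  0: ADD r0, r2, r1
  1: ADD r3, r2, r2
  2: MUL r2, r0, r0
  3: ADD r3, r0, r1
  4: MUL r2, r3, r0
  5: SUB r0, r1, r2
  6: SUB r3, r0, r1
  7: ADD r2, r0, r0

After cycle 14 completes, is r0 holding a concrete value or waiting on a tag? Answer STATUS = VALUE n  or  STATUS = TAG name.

cycle 1: issue ADD r0<-Add1 // r0:Add1,r1:1,r2:9,r3:7
cycle 2: issue ADD r3<-Add2 // r0:Add1,r1:1,r2:9,r3:Add2
cycle 3: CDB Add1=10; issue MUL r2<-Mul1 // r0:10,r1:1,r2:Mul1,r3:Add2
cycle 4: CDB Add2=18; issue ADD r3<-Add1 // r0:10,r1:1,r2:Mul1,r3:Add1
cycle 5: issue MUL r2<-Mul2 // r0:10,r1:1,r2:Mul2,r3:Add1
cycle 6: CDB Add1=11; issue SUB r0<-Add1 // r0:Add1,r1:1,r2:Mul2,r3:11
cycle 7: CDB Mul1=100; issue SUB r3<-Add2 // r0:Add1,r1:1,r2:Mul2,r3:Add2
cycle 8: stall // r0:Add1,r1:1,r2:Mul2,r3:Add2
cycle 9: stall // r0:Add1,r1:1,r2:Mul2,r3:Add2
cycle 10: CDB Mul2=110; stall // r0:Add1,r1:1,r2:110,r3:Add2
cycle 11: stall // r0:Add1,r1:1,r2:110,r3:Add2
cycle 12: CDB Add1=-109; issue ADD r2<-Add1 // r0:-109,r1:1,r2:Add1,r3:Add2
cycle 13: - // r0:-109,r1:1,r2:Add1,r3:Add2
cycle 14: CDB Add1=-218 // r0:-109,r1:1,r2:-218,r3:Add2

STATUS = VALUE -109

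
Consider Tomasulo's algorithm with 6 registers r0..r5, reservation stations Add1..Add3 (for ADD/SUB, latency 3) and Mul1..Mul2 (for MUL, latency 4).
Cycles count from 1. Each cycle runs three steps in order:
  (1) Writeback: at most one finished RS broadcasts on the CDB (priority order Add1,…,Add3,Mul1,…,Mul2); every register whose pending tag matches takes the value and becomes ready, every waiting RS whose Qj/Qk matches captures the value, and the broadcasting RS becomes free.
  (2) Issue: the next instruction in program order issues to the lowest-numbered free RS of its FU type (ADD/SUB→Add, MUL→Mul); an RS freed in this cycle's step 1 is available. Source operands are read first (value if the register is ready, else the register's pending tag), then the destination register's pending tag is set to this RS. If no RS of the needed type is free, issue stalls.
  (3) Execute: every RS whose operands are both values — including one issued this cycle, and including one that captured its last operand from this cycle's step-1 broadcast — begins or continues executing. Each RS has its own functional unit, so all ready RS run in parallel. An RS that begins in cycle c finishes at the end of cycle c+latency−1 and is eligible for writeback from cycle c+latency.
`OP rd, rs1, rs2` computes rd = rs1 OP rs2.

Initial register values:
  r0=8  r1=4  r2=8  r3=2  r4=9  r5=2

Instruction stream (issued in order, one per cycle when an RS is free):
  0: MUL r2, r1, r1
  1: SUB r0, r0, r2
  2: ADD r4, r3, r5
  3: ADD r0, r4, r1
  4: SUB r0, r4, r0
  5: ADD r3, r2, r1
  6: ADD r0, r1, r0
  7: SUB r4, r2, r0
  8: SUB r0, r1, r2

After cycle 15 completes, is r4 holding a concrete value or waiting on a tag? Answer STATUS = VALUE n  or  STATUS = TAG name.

STATUS = TAG Add1

c1: issue MUL r2<-Mul1 | r0:8,r1:4,r2:Mul1,r3:2,r4:9,r5:2
c2: issue SUB r0<-Add1 | r0:Add1,r1:4,r2:Mul1,r3:2,r4:9,r5:2
c3: issue ADD r4<-Add2 | r0:Add1,r1:4,r2:Mul1,r3:2,r4:Add2,r5:2
c4: issue ADD r0<-Add3 | r0:Add3,r1:4,r2:Mul1,r3:2,r4:Add2,r5:2
c5: CDB Mul1=16; stall | r0:Add3,r1:4,r2:16,r3:2,r4:Add2,r5:2
c6: CDB Add2=4; issue SUB r0<-Add2 | r0:Add2,r1:4,r2:16,r3:2,r4:4,r5:2
c7: stall | r0:Add2,r1:4,r2:16,r3:2,r4:4,r5:2
c8: CDB Add1=-8; issue ADD r3<-Add1 | r0:Add2,r1:4,r2:16,r3:Add1,r4:4,r5:2
c9: CDB Add3=8; issue ADD r0<-Add3 | r0:Add3,r1:4,r2:16,r3:Add1,r4:4,r5:2
c10: stall | r0:Add3,r1:4,r2:16,r3:Add1,r4:4,r5:2
c11: CDB Add1=20; issue SUB r4<-Add1 | r0:Add3,r1:4,r2:16,r3:20,r4:Add1,r5:2
c12: CDB Add2=-4; issue SUB r0<-Add2 | r0:Add2,r1:4,r2:16,r3:20,r4:Add1,r5:2
c13: - | r0:Add2,r1:4,r2:16,r3:20,r4:Add1,r5:2
c14: - | r0:Add2,r1:4,r2:16,r3:20,r4:Add1,r5:2
c15: CDB Add2=-12 | r0:-12,r1:4,r2:16,r3:20,r4:Add1,r5:2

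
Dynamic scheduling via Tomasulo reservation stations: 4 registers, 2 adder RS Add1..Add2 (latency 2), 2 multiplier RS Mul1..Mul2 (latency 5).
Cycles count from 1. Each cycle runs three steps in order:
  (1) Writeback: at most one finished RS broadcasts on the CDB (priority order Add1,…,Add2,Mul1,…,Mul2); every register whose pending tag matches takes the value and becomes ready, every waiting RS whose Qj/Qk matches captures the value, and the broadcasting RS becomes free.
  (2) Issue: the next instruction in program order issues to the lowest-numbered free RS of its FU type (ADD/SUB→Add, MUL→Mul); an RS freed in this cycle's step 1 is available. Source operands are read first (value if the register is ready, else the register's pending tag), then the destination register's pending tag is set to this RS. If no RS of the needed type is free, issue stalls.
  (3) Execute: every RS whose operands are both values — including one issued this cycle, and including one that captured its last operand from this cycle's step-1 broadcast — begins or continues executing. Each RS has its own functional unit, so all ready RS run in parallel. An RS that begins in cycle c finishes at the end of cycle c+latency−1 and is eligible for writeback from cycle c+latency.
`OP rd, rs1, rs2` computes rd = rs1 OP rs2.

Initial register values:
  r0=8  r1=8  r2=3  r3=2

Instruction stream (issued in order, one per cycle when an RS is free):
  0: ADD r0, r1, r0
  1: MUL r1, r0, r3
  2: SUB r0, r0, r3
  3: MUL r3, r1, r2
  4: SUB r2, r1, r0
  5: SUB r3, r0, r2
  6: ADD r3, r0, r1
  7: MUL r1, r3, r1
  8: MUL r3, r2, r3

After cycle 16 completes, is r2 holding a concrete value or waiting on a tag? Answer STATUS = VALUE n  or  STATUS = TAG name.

  c1: issue ADD r0<-Add1  regs: r0:Add1,r1:8,r2:3,r3:2
  c2: issue MUL r1<-Mul1  regs: r0:Add1,r1:Mul1,r2:3,r3:2
  c3: CDB Add1=16; issue SUB r0<-Add1  regs: r0:Add1,r1:Mul1,r2:3,r3:2
  c4: issue MUL r3<-Mul2  regs: r0:Add1,r1:Mul1,r2:3,r3:Mul2
  c5: CDB Add1=14; issue SUB r2<-Add1  regs: r0:14,r1:Mul1,r2:Add1,r3:Mul2
  c6: issue SUB r3<-Add2  regs: r0:14,r1:Mul1,r2:Add1,r3:Add2
  c7: stall  regs: r0:14,r1:Mul1,r2:Add1,r3:Add2
  c8: CDB Mul1=32; stall  regs: r0:14,r1:32,r2:Add1,r3:Add2
  c9: stall  regs: r0:14,r1:32,r2:Add1,r3:Add2
  c10: CDB Add1=18; issue ADD r3<-Add1  regs: r0:14,r1:32,r2:18,r3:Add1
  c11: issue MUL r1<-Mul1  regs: r0:14,r1:Mul1,r2:18,r3:Add1
  c12: CDB Add1=46; stall  regs: r0:14,r1:Mul1,r2:18,r3:46
  c13: CDB Add2=-4; stall  regs: r0:14,r1:Mul1,r2:18,r3:46
  c14: CDB Mul2=96; issue MUL r3<-Mul2  regs: r0:14,r1:Mul1,r2:18,r3:Mul2
  c15: -  regs: r0:14,r1:Mul1,r2:18,r3:Mul2
  c16: -  regs: r0:14,r1:Mul1,r2:18,r3:Mul2

STATUS = VALUE 18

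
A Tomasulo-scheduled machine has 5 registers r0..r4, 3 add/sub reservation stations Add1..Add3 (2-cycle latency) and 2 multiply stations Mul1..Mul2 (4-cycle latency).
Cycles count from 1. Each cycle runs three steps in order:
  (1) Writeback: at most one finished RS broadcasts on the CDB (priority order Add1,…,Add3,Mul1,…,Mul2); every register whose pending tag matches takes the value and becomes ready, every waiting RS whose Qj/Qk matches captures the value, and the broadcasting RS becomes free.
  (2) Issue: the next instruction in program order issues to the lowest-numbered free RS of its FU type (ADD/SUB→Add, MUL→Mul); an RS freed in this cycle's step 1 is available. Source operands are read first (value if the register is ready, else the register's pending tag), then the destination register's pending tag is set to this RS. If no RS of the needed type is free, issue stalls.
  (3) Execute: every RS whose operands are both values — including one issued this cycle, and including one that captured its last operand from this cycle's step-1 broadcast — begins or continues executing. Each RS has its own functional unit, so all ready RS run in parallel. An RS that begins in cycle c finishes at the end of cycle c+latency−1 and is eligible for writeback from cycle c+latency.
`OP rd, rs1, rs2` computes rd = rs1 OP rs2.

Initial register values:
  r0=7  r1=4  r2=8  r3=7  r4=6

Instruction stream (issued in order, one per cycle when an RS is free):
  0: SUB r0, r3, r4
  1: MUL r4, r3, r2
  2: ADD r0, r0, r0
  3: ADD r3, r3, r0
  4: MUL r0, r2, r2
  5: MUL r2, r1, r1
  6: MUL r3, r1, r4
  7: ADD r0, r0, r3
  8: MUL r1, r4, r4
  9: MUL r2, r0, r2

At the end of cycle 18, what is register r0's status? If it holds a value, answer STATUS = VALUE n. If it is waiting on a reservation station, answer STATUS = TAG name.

c1: issue SUB r0<-Add1 | r0:Add1,r1:4,r2:8,r3:7,r4:6
c2: issue MUL r4<-Mul1 | r0:Add1,r1:4,r2:8,r3:7,r4:Mul1
c3: CDB Add1=1; issue ADD r0<-Add1 | r0:Add1,r1:4,r2:8,r3:7,r4:Mul1
c4: issue ADD r3<-Add2 | r0:Add1,r1:4,r2:8,r3:Add2,r4:Mul1
c5: CDB Add1=2; issue MUL r0<-Mul2 | r0:Mul2,r1:4,r2:8,r3:Add2,r4:Mul1
c6: CDB Mul1=56; issue MUL r2<-Mul1 | r0:Mul2,r1:4,r2:Mul1,r3:Add2,r4:56
c7: CDB Add2=9; stall | r0:Mul2,r1:4,r2:Mul1,r3:9,r4:56
c8: stall | r0:Mul2,r1:4,r2:Mul1,r3:9,r4:56
c9: CDB Mul2=64; issue MUL r3<-Mul2 | r0:64,r1:4,r2:Mul1,r3:Mul2,r4:56
c10: CDB Mul1=16; issue ADD r0<-Add1 | r0:Add1,r1:4,r2:16,r3:Mul2,r4:56
c11: issue MUL r1<-Mul1 | r0:Add1,r1:Mul1,r2:16,r3:Mul2,r4:56
c12: stall | r0:Add1,r1:Mul1,r2:16,r3:Mul2,r4:56
c13: CDB Mul2=224; issue MUL r2<-Mul2 | r0:Add1,r1:Mul1,r2:Mul2,r3:224,r4:56
c14: - | r0:Add1,r1:Mul1,r2:Mul2,r3:224,r4:56
c15: CDB Add1=288 | r0:288,r1:Mul1,r2:Mul2,r3:224,r4:56
c16: CDB Mul1=3136 | r0:288,r1:3136,r2:Mul2,r3:224,r4:56
c17: - | r0:288,r1:3136,r2:Mul2,r3:224,r4:56
c18: - | r0:288,r1:3136,r2:Mul2,r3:224,r4:56

STATUS = VALUE 288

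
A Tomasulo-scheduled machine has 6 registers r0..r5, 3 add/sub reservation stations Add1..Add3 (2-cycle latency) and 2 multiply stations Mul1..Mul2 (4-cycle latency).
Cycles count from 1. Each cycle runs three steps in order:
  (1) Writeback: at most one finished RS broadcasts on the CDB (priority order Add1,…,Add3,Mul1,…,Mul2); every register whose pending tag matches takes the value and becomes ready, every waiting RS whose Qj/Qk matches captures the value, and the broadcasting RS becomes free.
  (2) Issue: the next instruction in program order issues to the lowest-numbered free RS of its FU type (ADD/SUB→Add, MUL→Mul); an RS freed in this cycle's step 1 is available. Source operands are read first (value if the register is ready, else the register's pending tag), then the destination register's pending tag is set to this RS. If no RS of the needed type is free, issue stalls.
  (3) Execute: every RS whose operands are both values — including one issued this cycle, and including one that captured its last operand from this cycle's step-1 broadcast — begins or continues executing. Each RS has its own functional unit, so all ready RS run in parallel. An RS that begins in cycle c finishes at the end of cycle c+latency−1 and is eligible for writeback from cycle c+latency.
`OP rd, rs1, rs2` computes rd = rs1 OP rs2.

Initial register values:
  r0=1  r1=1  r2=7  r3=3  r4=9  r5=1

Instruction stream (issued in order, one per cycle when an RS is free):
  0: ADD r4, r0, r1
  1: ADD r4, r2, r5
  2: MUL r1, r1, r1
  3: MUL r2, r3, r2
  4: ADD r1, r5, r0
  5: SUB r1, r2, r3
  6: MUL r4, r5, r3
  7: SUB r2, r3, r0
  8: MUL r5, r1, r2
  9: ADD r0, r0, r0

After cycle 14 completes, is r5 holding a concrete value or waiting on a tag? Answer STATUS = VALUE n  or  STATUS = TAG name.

c1: issue ADD r4<-Add1 | r0:1,r1:1,r2:7,r3:3,r4:Add1,r5:1
c2: issue ADD r4<-Add2 | r0:1,r1:1,r2:7,r3:3,r4:Add2,r5:1
c3: CDB Add1=2; issue MUL r1<-Mul1 | r0:1,r1:Mul1,r2:7,r3:3,r4:Add2,r5:1
c4: CDB Add2=8; issue MUL r2<-Mul2 | r0:1,r1:Mul1,r2:Mul2,r3:3,r4:8,r5:1
c5: issue ADD r1<-Add1 | r0:1,r1:Add1,r2:Mul2,r3:3,r4:8,r5:1
c6: issue SUB r1<-Add2 | r0:1,r1:Add2,r2:Mul2,r3:3,r4:8,r5:1
c7: CDB Add1=2; stall | r0:1,r1:Add2,r2:Mul2,r3:3,r4:8,r5:1
c8: CDB Mul1=1; issue MUL r4<-Mul1 | r0:1,r1:Add2,r2:Mul2,r3:3,r4:Mul1,r5:1
c9: CDB Mul2=21; issue SUB r2<-Add1 | r0:1,r1:Add2,r2:Add1,r3:3,r4:Mul1,r5:1
c10: issue MUL r5<-Mul2 | r0:1,r1:Add2,r2:Add1,r3:3,r4:Mul1,r5:Mul2
c11: CDB Add1=2; issue ADD r0<-Add1 | r0:Add1,r1:Add2,r2:2,r3:3,r4:Mul1,r5:Mul2
c12: CDB Add2=18 | r0:Add1,r1:18,r2:2,r3:3,r4:Mul1,r5:Mul2
c13: CDB Add1=2 | r0:2,r1:18,r2:2,r3:3,r4:Mul1,r5:Mul2
c14: CDB Mul1=3 | r0:2,r1:18,r2:2,r3:3,r4:3,r5:Mul2

STATUS = TAG Mul2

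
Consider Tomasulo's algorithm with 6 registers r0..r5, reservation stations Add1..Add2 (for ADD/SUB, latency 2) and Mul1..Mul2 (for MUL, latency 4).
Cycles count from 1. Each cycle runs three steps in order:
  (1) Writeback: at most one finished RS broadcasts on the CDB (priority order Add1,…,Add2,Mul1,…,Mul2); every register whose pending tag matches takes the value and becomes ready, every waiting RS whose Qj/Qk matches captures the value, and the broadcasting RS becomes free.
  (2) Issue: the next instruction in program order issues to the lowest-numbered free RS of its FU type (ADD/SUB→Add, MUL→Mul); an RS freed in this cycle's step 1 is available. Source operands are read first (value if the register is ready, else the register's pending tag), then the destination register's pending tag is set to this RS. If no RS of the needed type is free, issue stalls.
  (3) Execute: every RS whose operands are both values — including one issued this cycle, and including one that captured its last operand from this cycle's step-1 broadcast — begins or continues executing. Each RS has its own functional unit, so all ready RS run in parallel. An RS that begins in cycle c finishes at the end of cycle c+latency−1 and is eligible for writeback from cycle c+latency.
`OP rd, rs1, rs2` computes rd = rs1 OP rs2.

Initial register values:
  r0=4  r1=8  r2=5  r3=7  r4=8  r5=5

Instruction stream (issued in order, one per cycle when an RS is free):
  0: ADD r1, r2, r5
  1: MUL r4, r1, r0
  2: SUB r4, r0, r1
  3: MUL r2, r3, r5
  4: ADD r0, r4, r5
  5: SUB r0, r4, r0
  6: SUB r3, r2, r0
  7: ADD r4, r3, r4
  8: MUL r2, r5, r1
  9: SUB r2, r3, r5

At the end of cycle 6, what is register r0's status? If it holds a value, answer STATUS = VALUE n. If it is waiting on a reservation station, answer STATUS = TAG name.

c1: issue ADD r1<-Add1 | r0:4,r1:Add1,r2:5,r3:7,r4:8,r5:5
c2: issue MUL r4<-Mul1 | r0:4,r1:Add1,r2:5,r3:7,r4:Mul1,r5:5
c3: CDB Add1=10; issue SUB r4<-Add1 | r0:4,r1:10,r2:5,r3:7,r4:Add1,r5:5
c4: issue MUL r2<-Mul2 | r0:4,r1:10,r2:Mul2,r3:7,r4:Add1,r5:5
c5: CDB Add1=-6; issue ADD r0<-Add1 | r0:Add1,r1:10,r2:Mul2,r3:7,r4:-6,r5:5
c6: issue SUB r0<-Add2 | r0:Add2,r1:10,r2:Mul2,r3:7,r4:-6,r5:5

STATUS = TAG Add2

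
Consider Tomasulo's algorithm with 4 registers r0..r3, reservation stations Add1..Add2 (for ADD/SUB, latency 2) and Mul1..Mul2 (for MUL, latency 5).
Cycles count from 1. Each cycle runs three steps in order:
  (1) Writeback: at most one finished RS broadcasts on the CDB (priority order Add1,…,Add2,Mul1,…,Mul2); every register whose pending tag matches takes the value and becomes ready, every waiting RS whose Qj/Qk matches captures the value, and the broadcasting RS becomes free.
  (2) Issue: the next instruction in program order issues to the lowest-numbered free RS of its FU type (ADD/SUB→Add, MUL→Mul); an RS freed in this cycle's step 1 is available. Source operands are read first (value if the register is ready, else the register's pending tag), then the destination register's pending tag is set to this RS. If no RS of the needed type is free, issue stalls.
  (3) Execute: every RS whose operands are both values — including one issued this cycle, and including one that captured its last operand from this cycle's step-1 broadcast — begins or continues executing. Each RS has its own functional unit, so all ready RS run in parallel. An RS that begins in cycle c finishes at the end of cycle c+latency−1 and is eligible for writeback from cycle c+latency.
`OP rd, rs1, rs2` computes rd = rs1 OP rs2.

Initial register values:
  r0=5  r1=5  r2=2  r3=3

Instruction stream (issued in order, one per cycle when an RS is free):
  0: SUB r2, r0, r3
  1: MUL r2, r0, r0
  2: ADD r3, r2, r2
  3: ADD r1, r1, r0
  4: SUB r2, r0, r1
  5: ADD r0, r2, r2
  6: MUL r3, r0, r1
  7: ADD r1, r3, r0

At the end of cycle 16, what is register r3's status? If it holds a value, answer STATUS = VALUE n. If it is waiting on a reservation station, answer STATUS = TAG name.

STATUS = VALUE -100

cycle 1: issue SUB r2<-Add1 // r0:5,r1:5,r2:Add1,r3:3
cycle 2: issue MUL r2<-Mul1 // r0:5,r1:5,r2:Mul1,r3:3
cycle 3: CDB Add1=2; issue ADD r3<-Add1 // r0:5,r1:5,r2:Mul1,r3:Add1
cycle 4: issue ADD r1<-Add2 // r0:5,r1:Add2,r2:Mul1,r3:Add1
cycle 5: stall // r0:5,r1:Add2,r2:Mul1,r3:Add1
cycle 6: CDB Add2=10; issue SUB r2<-Add2 // r0:5,r1:10,r2:Add2,r3:Add1
cycle 7: CDB Mul1=25; stall // r0:5,r1:10,r2:Add2,r3:Add1
cycle 8: CDB Add2=-5; issue ADD r0<-Add2 // r0:Add2,r1:10,r2:-5,r3:Add1
cycle 9: CDB Add1=50; issue MUL r3<-Mul1 // r0:Add2,r1:10,r2:-5,r3:Mul1
cycle 10: CDB Add2=-10; issue ADD r1<-Add1 // r0:-10,r1:Add1,r2:-5,r3:Mul1
cycle 11: - // r0:-10,r1:Add1,r2:-5,r3:Mul1
cycle 12: - // r0:-10,r1:Add1,r2:-5,r3:Mul1
cycle 13: - // r0:-10,r1:Add1,r2:-5,r3:Mul1
cycle 14: - // r0:-10,r1:Add1,r2:-5,r3:Mul1
cycle 15: CDB Mul1=-100 // r0:-10,r1:Add1,r2:-5,r3:-100
cycle 16: - // r0:-10,r1:Add1,r2:-5,r3:-100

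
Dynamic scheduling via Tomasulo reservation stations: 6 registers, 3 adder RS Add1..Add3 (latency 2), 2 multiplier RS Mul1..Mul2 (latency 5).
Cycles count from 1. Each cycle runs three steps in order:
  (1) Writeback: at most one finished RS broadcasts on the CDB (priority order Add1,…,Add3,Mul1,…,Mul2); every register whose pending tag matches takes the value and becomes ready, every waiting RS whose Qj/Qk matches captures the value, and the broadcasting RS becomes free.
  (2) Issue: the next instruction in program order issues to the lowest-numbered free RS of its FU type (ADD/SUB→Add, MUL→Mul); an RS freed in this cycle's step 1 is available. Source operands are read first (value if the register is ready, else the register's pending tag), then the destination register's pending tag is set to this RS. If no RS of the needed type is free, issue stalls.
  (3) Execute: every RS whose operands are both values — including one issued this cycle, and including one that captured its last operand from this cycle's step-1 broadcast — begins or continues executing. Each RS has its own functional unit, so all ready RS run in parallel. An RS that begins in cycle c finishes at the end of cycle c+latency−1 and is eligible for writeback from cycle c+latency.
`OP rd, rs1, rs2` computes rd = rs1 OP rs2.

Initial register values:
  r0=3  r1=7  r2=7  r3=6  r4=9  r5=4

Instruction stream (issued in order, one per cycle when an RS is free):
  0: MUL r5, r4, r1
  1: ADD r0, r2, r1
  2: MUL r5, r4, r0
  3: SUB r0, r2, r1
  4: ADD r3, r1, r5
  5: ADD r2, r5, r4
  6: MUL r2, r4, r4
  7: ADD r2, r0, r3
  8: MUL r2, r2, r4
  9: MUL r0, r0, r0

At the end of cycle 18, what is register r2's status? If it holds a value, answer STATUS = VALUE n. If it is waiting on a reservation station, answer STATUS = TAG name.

cycle 1: issue MUL r5<-Mul1 // r0:3,r1:7,r2:7,r3:6,r4:9,r5:Mul1
cycle 2: issue ADD r0<-Add1 // r0:Add1,r1:7,r2:7,r3:6,r4:9,r5:Mul1
cycle 3: issue MUL r5<-Mul2 // r0:Add1,r1:7,r2:7,r3:6,r4:9,r5:Mul2
cycle 4: CDB Add1=14; issue SUB r0<-Add1 // r0:Add1,r1:7,r2:7,r3:6,r4:9,r5:Mul2
cycle 5: issue ADD r3<-Add2 // r0:Add1,r1:7,r2:7,r3:Add2,r4:9,r5:Mul2
cycle 6: CDB Add1=0; issue ADD r2<-Add1 // r0:0,r1:7,r2:Add1,r3:Add2,r4:9,r5:Mul2
cycle 7: CDB Mul1=63; issue MUL r2<-Mul1 // r0:0,r1:7,r2:Mul1,r3:Add2,r4:9,r5:Mul2
cycle 8: issue ADD r2<-Add3 // r0:0,r1:7,r2:Add3,r3:Add2,r4:9,r5:Mul2
cycle 9: CDB Mul2=126; issue MUL r2<-Mul2 // r0:0,r1:7,r2:Mul2,r3:Add2,r4:9,r5:126
cycle 10: stall // r0:0,r1:7,r2:Mul2,r3:Add2,r4:9,r5:126
cycle 11: CDB Add1=135; stall // r0:0,r1:7,r2:Mul2,r3:Add2,r4:9,r5:126
cycle 12: CDB Add2=133; stall // r0:0,r1:7,r2:Mul2,r3:133,r4:9,r5:126
cycle 13: CDB Mul1=81; issue MUL r0<-Mul1 // r0:Mul1,r1:7,r2:Mul2,r3:133,r4:9,r5:126
cycle 14: CDB Add3=133 // r0:Mul1,r1:7,r2:Mul2,r3:133,r4:9,r5:126
cycle 15: - // r0:Mul1,r1:7,r2:Mul2,r3:133,r4:9,r5:126
cycle 16: - // r0:Mul1,r1:7,r2:Mul2,r3:133,r4:9,r5:126
cycle 17: - // r0:Mul1,r1:7,r2:Mul2,r3:133,r4:9,r5:126
cycle 18: CDB Mul1=0 // r0:0,r1:7,r2:Mul2,r3:133,r4:9,r5:126

STATUS = TAG Mul2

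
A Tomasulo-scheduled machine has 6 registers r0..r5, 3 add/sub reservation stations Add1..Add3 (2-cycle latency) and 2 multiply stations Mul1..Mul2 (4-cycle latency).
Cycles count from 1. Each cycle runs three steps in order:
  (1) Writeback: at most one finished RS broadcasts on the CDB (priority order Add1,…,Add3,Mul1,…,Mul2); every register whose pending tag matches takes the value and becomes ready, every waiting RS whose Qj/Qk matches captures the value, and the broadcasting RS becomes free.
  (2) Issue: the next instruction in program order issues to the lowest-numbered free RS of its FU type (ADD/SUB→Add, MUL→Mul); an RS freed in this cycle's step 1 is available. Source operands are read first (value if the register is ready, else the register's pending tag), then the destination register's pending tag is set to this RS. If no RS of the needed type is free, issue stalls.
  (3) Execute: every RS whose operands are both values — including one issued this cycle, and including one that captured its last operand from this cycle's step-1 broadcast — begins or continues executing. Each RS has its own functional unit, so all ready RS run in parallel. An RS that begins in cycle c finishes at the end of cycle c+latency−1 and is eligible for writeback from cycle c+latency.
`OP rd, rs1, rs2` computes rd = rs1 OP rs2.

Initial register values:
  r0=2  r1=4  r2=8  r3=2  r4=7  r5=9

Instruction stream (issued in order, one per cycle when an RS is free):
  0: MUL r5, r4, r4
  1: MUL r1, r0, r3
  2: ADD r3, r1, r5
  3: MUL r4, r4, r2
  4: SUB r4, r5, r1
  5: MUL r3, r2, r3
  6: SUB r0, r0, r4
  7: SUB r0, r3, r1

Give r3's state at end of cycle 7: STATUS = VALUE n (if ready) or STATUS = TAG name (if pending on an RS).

c1: issue MUL r5<-Mul1 | r0:2,r1:4,r2:8,r3:2,r4:7,r5:Mul1
c2: issue MUL r1<-Mul2 | r0:2,r1:Mul2,r2:8,r3:2,r4:7,r5:Mul1
c3: issue ADD r3<-Add1 | r0:2,r1:Mul2,r2:8,r3:Add1,r4:7,r5:Mul1
c4: stall | r0:2,r1:Mul2,r2:8,r3:Add1,r4:7,r5:Mul1
c5: CDB Mul1=49; issue MUL r4<-Mul1 | r0:2,r1:Mul2,r2:8,r3:Add1,r4:Mul1,r5:49
c6: CDB Mul2=4; issue SUB r4<-Add2 | r0:2,r1:4,r2:8,r3:Add1,r4:Add2,r5:49
c7: issue MUL r3<-Mul2 | r0:2,r1:4,r2:8,r3:Mul2,r4:Add2,r5:49

STATUS = TAG Mul2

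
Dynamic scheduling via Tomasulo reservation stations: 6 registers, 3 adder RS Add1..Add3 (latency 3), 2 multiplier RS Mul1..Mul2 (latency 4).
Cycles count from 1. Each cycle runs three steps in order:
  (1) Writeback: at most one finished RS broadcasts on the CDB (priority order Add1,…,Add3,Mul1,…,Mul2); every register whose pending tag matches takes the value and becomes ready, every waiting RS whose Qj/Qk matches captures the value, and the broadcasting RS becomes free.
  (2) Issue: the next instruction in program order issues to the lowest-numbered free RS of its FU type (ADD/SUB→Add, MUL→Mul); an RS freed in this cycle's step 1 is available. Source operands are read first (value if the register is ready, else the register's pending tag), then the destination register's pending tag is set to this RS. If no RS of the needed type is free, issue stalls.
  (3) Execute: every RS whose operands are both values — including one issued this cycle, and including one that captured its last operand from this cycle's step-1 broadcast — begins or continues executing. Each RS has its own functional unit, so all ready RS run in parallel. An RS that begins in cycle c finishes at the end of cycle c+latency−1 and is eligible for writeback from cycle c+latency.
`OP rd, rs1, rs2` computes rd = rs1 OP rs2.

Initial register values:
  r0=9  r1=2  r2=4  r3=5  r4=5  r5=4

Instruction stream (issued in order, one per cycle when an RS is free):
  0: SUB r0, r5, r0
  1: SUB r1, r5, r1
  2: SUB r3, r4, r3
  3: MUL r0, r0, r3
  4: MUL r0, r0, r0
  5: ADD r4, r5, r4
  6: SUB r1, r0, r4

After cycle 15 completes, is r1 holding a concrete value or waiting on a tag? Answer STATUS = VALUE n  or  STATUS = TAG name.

cycle 1: issue SUB r0<-Add1 // r0:Add1,r1:2,r2:4,r3:5,r4:5,r5:4
cycle 2: issue SUB r1<-Add2 // r0:Add1,r1:Add2,r2:4,r3:5,r4:5,r5:4
cycle 3: issue SUB r3<-Add3 // r0:Add1,r1:Add2,r2:4,r3:Add3,r4:5,r5:4
cycle 4: CDB Add1=-5; issue MUL r0<-Mul1 // r0:Mul1,r1:Add2,r2:4,r3:Add3,r4:5,r5:4
cycle 5: CDB Add2=2; issue MUL r0<-Mul2 // r0:Mul2,r1:2,r2:4,r3:Add3,r4:5,r5:4
cycle 6: CDB Add3=0; issue ADD r4<-Add1 // r0:Mul2,r1:2,r2:4,r3:0,r4:Add1,r5:4
cycle 7: issue SUB r1<-Add2 // r0:Mul2,r1:Add2,r2:4,r3:0,r4:Add1,r5:4
cycle 8: - // r0:Mul2,r1:Add2,r2:4,r3:0,r4:Add1,r5:4
cycle 9: CDB Add1=9 // r0:Mul2,r1:Add2,r2:4,r3:0,r4:9,r5:4
cycle 10: CDB Mul1=0 // r0:Mul2,r1:Add2,r2:4,r3:0,r4:9,r5:4
cycle 11: - // r0:Mul2,r1:Add2,r2:4,r3:0,r4:9,r5:4
cycle 12: - // r0:Mul2,r1:Add2,r2:4,r3:0,r4:9,r5:4
cycle 13: - // r0:Mul2,r1:Add2,r2:4,r3:0,r4:9,r5:4
cycle 14: CDB Mul2=0 // r0:0,r1:Add2,r2:4,r3:0,r4:9,r5:4
cycle 15: - // r0:0,r1:Add2,r2:4,r3:0,r4:9,r5:4

STATUS = TAG Add2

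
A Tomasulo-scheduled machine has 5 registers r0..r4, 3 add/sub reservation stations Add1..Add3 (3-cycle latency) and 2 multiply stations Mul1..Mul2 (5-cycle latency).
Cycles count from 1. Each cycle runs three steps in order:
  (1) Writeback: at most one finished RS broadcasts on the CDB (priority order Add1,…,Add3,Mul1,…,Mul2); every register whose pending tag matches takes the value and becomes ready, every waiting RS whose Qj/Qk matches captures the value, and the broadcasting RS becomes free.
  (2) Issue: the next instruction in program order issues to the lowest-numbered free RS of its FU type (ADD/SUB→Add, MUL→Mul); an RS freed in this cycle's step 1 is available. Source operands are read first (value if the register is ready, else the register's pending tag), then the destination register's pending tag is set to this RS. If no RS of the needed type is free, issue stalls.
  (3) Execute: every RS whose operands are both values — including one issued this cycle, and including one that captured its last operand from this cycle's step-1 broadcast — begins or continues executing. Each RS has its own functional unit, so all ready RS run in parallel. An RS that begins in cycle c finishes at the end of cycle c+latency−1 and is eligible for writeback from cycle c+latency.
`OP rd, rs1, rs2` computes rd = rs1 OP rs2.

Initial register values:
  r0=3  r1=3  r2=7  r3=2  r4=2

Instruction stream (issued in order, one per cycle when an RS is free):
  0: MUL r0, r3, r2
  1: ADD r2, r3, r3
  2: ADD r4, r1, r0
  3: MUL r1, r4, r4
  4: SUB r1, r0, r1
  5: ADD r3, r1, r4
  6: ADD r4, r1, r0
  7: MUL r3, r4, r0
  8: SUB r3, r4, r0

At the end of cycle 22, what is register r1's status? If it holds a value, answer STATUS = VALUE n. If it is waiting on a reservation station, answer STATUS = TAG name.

  c1: issue MUL r0<-Mul1  regs: r0:Mul1,r1:3,r2:7,r3:2,r4:2
  c2: issue ADD r2<-Add1  regs: r0:Mul1,r1:3,r2:Add1,r3:2,r4:2
  c3: issue ADD r4<-Add2  regs: r0:Mul1,r1:3,r2:Add1,r3:2,r4:Add2
  c4: issue MUL r1<-Mul2  regs: r0:Mul1,r1:Mul2,r2:Add1,r3:2,r4:Add2
  c5: CDB Add1=4; issue SUB r1<-Add1  regs: r0:Mul1,r1:Add1,r2:4,r3:2,r4:Add2
  c6: CDB Mul1=14; issue ADD r3<-Add3  regs: r0:14,r1:Add1,r2:4,r3:Add3,r4:Add2
  c7: stall  regs: r0:14,r1:Add1,r2:4,r3:Add3,r4:Add2
  c8: stall  regs: r0:14,r1:Add1,r2:4,r3:Add3,r4:Add2
  c9: CDB Add2=17; issue ADD r4<-Add2  regs: r0:14,r1:Add1,r2:4,r3:Add3,r4:Add2
  c10: issue MUL r3<-Mul1  regs: r0:14,r1:Add1,r2:4,r3:Mul1,r4:Add2
  c11: stall  regs: r0:14,r1:Add1,r2:4,r3:Mul1,r4:Add2
  c12: stall  regs: r0:14,r1:Add1,r2:4,r3:Mul1,r4:Add2
  c13: stall  regs: r0:14,r1:Add1,r2:4,r3:Mul1,r4:Add2
  c14: CDB Mul2=289; stall  regs: r0:14,r1:Add1,r2:4,r3:Mul1,r4:Add2
  c15: stall  regs: r0:14,r1:Add1,r2:4,r3:Mul1,r4:Add2
  c16: stall  regs: r0:14,r1:Add1,r2:4,r3:Mul1,r4:Add2
  c17: CDB Add1=-275; issue SUB r3<-Add1  regs: r0:14,r1:-275,r2:4,r3:Add1,r4:Add2
  c18: -  regs: r0:14,r1:-275,r2:4,r3:Add1,r4:Add2
  c19: -  regs: r0:14,r1:-275,r2:4,r3:Add1,r4:Add2
  c20: CDB Add2=-261  regs: r0:14,r1:-275,r2:4,r3:Add1,r4:-261
  c21: CDB Add3=-258  regs: r0:14,r1:-275,r2:4,r3:Add1,r4:-261
  c22: -  regs: r0:14,r1:-275,r2:4,r3:Add1,r4:-261

STATUS = VALUE -275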